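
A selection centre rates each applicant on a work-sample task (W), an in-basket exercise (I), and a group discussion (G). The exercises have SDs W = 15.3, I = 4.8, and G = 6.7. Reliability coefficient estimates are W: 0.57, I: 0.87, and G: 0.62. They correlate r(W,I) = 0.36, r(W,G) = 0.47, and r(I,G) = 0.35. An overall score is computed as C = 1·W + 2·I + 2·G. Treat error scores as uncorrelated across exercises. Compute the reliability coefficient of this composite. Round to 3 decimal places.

0.798

Var(C) = 15.3² + 2²·4.8² + 2²·6.7² + 2·[2·15.3·4.8·0.36 + 2·15.3·6.7·0.47 + 4·4.8·6.7·0.35] = 505.81 + 388.52 = 894.33.
With uncorrelated errors the cross-covariances are all true-score covariance, so they carry over unchanged; only the diagonal terms shrink to ρᵢσᵢ².
True-score variance = [15.3²·0.57 + 2²·4.8²·0.87 + 2²·6.7²·0.62] + 388.52 = 324.938 + 388.52 = 713.458.
Reliability = 713.458 / 894.33 = 0.798.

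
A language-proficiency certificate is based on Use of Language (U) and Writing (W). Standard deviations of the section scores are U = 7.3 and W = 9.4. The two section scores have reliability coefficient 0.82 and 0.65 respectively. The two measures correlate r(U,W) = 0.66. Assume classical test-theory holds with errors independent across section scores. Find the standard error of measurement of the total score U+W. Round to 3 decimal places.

Var(total) = 141.65 + 90.5784 = 232.228.
True-score variance = 101.132 + 90.5784 = 191.71, so reliability = 0.8255.
Error variance = 232.228 − 191.71 = 40.5182; SEM = √40.5182 = 6.365.

6.365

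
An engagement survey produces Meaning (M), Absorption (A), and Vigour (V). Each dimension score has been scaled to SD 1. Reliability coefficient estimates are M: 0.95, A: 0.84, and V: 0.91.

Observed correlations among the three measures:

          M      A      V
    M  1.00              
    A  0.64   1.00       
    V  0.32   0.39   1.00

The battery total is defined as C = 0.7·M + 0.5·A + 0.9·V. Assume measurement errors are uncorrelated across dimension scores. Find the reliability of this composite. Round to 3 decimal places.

0.950

Var(C) = 0.7² + 0.5² + 0.9² + 2·[0.35·0.64 + 0.63·0.32 + 0.45·0.39] = 1.55 + 1.2022 = 2.7522.
Because errors are independent across components, Cov(Tᵢ,Tⱼ) = Cov(Xᵢ,Xⱼ); the off-diagonal part of the true-score variance is the same as above.
True-score variance = [0.7²·0.95 + 0.5²·0.84 + 0.9²·0.91] + 1.2022 = 1.4126 + 1.2022 = 2.6148.
Reliability = 2.6148 / 2.7522 = 0.950.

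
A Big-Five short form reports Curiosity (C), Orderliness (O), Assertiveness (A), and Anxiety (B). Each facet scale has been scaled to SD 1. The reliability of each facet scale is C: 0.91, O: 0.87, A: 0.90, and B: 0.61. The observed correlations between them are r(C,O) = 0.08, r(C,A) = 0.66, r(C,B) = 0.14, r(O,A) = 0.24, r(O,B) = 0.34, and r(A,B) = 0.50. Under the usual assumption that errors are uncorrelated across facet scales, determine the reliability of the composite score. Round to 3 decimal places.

0.910

Var(C+O+A+B) = 4 + 2·[0.08 + 0.66 + 0.14 + 0.24 + 0.34 + 0.50] = 4 + 3.92 = 7.92.
With uncorrelated errors the cross-covariances are all true-score covariance, so they carry over unchanged; only the diagonal terms shrink to ρᵢσᵢ².
True-score variance = [0.91 + 0.87 + 0.90 + 0.61] + 3.92 = 3.29 + 3.92 = 7.21.
Reliability = 7.21 / 7.92 = 0.910.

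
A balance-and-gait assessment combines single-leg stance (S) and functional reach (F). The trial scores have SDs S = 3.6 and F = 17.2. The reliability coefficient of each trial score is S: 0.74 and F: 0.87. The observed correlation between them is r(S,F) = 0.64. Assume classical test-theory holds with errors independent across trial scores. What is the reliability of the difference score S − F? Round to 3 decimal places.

Var(S−F) = 3.6² + 17.2² − 2·3.6·17.2·0.64 = 308.8 − 79.2576 = 229.542.
With uncorrelated errors the cross-covariances are all true-score covariance, so they carry over unchanged; only the diagonal terms shrink to ρᵢσᵢ².
True-score variance = [3.6²·0.74 + 17.2²·0.87] − 79.2576 = 266.971 − 79.2576 = 187.714.
Reliability = 187.714 / 229.542 = 0.818.

0.818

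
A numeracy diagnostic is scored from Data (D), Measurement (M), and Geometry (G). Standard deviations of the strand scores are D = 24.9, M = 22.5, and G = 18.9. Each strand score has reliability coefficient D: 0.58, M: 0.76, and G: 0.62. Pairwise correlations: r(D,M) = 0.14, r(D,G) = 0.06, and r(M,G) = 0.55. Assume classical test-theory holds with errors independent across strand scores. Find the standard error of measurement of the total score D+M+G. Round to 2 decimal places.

Var(total) = 1483.47 + 681.118 = 2164.59.
True-score variance = 965.826 + 681.118 = 1646.94, so reliability = 0.7609.
Error variance = 2164.59 − 1646.94 = 517.644; SEM = √517.644 = 22.75.

22.75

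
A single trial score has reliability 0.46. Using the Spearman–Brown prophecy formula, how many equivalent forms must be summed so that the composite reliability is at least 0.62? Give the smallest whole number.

2

k ≥ ρ*(1−ρ₁)/(ρ₁(1−ρ*)) = 0.62·0.54 / (0.46·0.38) = 1.915.
Smallest integer k = 2.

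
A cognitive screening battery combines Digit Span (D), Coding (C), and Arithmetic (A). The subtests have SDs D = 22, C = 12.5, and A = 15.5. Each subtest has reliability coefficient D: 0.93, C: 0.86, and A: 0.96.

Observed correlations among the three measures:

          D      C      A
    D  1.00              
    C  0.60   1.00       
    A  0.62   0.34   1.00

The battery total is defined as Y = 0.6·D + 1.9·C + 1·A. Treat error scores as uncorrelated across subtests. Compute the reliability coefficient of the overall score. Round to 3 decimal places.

Var(Y) = 0.6²·22² + 1.9²·12.5² + 15.5² + 2·[1.14·22·12.5·0.60 + 0.6·22·15.5·0.62 + 1.9·12.5·15.5·0.34] = 978.553 + 880.229 = 1858.78.
Under uncorrelated errors the observed covariances equal the true-score covariances, so only the own-variance terms attenuate.
True-score variance = [0.6²·22²·0.93 + 1.9²·12.5²·0.86 + 15.5²·0.96] + 880.229 = 877.777 + 880.229 = 1758.01.
Reliability = 1758.01 / 1858.78 = 0.946.

0.946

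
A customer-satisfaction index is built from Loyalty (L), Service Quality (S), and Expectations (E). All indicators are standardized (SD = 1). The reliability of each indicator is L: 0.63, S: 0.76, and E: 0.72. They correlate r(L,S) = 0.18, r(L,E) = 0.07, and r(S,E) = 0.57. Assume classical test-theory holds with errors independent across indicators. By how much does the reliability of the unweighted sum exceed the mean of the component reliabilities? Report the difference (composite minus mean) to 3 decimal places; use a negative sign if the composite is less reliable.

0.105

Var(sum) = 3 + 1.64 = 4.64; true-score variance = 2.11 + 1.64 = 3.75; composite reliability = 0.8082.
Mean component reliability = 0.7033.
Difference = 0.8082 − 0.7033 = 0.105.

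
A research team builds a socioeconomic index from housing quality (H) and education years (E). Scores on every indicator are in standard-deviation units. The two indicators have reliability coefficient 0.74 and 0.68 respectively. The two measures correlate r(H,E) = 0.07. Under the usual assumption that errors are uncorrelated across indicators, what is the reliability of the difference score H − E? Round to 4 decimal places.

Var(H−E) = 1 + 1 − 2·0.07 = 2 − 0.14 = 1.86.
Under uncorrelated errors the observed covariances equal the true-score covariances, so only the own-variance terms attenuate.
True-score variance = [0.74 + 0.68] − 0.14 = 1.42 − 0.14 = 1.28.
Reliability = 1.28 / 1.86 = 0.6882.

0.6882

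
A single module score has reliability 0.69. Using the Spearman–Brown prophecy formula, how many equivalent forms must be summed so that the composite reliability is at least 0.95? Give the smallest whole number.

9

k ≥ ρ*(1−ρ₁)/(ρ₁(1−ρ*)) = 0.95·0.31 / (0.69·0.05) = 8.536.
Smallest integer k = 9.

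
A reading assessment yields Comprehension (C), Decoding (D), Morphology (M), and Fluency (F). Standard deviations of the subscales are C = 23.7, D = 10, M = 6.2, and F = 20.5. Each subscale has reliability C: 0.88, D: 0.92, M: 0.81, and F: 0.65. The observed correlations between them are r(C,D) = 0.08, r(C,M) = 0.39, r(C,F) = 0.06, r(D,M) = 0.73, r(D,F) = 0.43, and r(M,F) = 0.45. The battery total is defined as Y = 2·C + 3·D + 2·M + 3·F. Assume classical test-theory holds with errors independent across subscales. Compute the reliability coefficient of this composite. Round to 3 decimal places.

0.845

Var(Y) = 2²·23.7² + 3²·10² + 2²·6.2² + 3²·20.5² + 2·[6·23.7·10·0.08 + 4·23.7·6.2·0.39 + 6·23.7·20.5·0.06 + 6·10·6.2·0.73 + 9·10·20.5·0.43 + 6·6.2·20.5·0.45] = 7082.77 + 3851.94 = 10934.7.
With uncorrelated errors the cross-covariances are all true-score covariance, so they carry over unchanged; only the diagonal terms shrink to ρᵢσᵢ².
True-score variance = [2²·23.7²·0.88 + 3²·10²·0.92 + 2²·6.2²·0.81 + 3²·20.5²·0.65] + 3851.94 = 5388.16 + 3851.94 = 9240.1.
Reliability = 9240.1 / 10934.7 = 0.845.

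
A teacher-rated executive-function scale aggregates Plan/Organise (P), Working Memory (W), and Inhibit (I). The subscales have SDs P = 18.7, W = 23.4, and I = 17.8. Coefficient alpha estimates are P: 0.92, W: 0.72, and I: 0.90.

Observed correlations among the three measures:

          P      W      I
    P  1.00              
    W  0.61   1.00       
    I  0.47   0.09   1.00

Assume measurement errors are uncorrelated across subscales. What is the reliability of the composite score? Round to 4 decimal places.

0.9003

Var(P+W+I) = 18.7² + 23.4² + 17.8² + 2·[18.7·23.4·0.61 + 18.7·17.8·0.47 + 23.4·17.8·0.09] = 1214.09 + 921.71 = 2135.8.
Under uncorrelated errors the observed covariances equal the true-score covariances, so only the own-variance terms attenuate.
True-score variance = [18.7²·0.92 + 23.4²·0.72 + 17.8²·0.90] + 921.71 = 1001.11 + 921.71 = 1922.82.
Reliability = 1922.82 / 2135.8 = 0.9003.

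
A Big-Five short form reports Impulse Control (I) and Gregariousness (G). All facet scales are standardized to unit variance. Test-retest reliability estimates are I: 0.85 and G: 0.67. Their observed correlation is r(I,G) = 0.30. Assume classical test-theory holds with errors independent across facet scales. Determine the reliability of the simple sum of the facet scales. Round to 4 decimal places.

0.8154

Var(I+G) = 2 + 2·[0.30] = 2 + 0.6 = 2.6.
Under uncorrelated errors the observed covariances equal the true-score covariances, so only the own-variance terms attenuate.
True-score variance = [0.85 + 0.67] + 0.6 = 1.52 + 0.6 = 2.12.
Reliability = 2.12 / 2.6 = 0.8154.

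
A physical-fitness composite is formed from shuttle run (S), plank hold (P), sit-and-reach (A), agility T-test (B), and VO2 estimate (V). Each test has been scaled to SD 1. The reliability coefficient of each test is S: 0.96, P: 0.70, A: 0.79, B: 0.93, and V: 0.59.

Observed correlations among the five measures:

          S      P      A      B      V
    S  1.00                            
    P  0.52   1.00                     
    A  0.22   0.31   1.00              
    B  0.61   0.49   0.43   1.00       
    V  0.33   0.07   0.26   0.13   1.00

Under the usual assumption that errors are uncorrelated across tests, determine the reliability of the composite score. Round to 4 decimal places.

0.9123

Var(S+P+A+B+V) = 5 + 2·[0.52 + 0.22 + 0.61 + 0.33 + 0.31 + 0.49 + 0.07 + 0.43 + 0.26 + 0.13] = 5 + 6.74 = 11.74.
Under uncorrelated errors the observed covariances equal the true-score covariances, so only the own-variance terms attenuate.
True-score variance = [0.96 + 0.70 + 0.79 + 0.93 + 0.59] + 6.74 = 3.97 + 6.74 = 10.71.
Reliability = 10.71 / 11.74 = 0.9123.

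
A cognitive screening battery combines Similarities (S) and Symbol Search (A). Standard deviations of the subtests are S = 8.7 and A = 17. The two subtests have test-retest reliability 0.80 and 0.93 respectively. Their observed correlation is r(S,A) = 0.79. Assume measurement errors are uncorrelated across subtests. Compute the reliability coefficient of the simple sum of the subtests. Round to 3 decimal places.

Var(S+A) = 8.7² + 17² + 2·[8.7·17·0.79] = 364.69 + 233.682 = 598.372.
Because errors are independent across components, Cov(Tᵢ,Tⱼ) = Cov(Xᵢ,Xⱼ); the off-diagonal part of the true-score variance is the same as above.
True-score variance = [8.7²·0.80 + 17²·0.93] + 233.682 = 329.322 + 233.682 = 563.004.
Reliability = 563.004 / 598.372 = 0.941.

0.941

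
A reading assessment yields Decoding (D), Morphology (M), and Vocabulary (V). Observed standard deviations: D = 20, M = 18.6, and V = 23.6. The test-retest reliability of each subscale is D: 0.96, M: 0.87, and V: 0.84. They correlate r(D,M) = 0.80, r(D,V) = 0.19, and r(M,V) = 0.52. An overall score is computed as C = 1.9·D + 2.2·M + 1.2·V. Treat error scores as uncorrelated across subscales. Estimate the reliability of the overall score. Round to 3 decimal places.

0.950

Var(C) = 1.9²·20² + 2.2²·18.6² + 1.2²·23.6² + 2·[4.18·20·18.6·0.80 + 2.28·20·23.6·0.19 + 2.64·18.6·23.6·0.52] = 3920.47 + 4102.09 = 8022.55.
Under uncorrelated errors the observed covariances equal the true-score covariances, so only the own-variance terms attenuate.
True-score variance = [1.9²·20²·0.96 + 2.2²·18.6²·0.87 + 1.2²·23.6²·0.84] + 4102.09 = 3516.71 + 4102.09 = 7618.79.
Reliability = 7618.79 / 8022.55 = 0.950.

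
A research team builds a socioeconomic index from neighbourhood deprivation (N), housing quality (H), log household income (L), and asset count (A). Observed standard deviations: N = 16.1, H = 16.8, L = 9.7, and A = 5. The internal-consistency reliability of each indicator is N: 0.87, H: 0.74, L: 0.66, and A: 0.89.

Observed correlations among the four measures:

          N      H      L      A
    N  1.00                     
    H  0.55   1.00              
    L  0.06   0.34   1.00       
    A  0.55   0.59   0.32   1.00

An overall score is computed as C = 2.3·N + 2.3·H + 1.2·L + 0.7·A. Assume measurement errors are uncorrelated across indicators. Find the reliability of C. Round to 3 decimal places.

Var(C) = 2.3²·16.1² + 2.3²·16.8² + 1.2²·9.7² + 0.7²·5² + 2·[5.29·16.1·16.8·0.55 + 2.76·16.1·9.7·0.06 + 1.61·16.1·5·0.55 + 2.76·16.8·9.7·0.34 + 1.61·16.8·5·0.59 + 0.84·9.7·5·0.32] = 3012.01 + 2259.71 = 5271.72.
Under uncorrelated errors the observed covariances equal the true-score covariances, so only the own-variance terms attenuate.
True-score variance = [2.3²·16.1²·0.87 + 2.3²·16.8²·0.74 + 1.2²·9.7²·0.66 + 0.7²·5²·0.89] + 2259.71 = 2398.14 + 2259.71 = 4657.86.
Reliability = 4657.86 / 5271.72 = 0.884.

0.884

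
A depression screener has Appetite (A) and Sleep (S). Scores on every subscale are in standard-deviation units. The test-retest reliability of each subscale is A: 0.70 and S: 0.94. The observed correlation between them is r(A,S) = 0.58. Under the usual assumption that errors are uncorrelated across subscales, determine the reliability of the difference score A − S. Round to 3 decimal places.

0.571

Var(A−S) = 1 + 1 − 2·0.58 = 2 − 1.16 = 0.84.
Under uncorrelated errors the observed covariances equal the true-score covariances, so only the own-variance terms attenuate.
True-score variance = [0.70 + 0.94] − 1.16 = 1.64 − 1.16 = 0.48.
Reliability = 0.48 / 0.84 = 0.571.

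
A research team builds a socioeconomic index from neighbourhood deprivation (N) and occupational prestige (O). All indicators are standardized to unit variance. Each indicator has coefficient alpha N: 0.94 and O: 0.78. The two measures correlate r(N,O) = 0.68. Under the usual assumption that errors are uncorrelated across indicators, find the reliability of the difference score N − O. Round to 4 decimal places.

Var(N−O) = 1 + 1 − 2·0.68 = 2 − 1.36 = 0.64.
Because errors are independent across components, Cov(Tᵢ,Tⱼ) = Cov(Xᵢ,Xⱼ); the off-diagonal part of the true-score variance is the same as above.
True-score variance = [0.94 + 0.78] − 1.36 = 1.72 − 1.36 = 0.36.
Reliability = 0.36 / 0.64 = 0.5625.

0.5625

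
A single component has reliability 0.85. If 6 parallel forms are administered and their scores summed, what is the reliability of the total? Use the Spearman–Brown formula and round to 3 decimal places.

0.971

ρ_k = kρ / (1 + (k−1)ρ) = 6·0.85 / (1 + 5·0.85) = 5.100 / 5.250 = 0.971.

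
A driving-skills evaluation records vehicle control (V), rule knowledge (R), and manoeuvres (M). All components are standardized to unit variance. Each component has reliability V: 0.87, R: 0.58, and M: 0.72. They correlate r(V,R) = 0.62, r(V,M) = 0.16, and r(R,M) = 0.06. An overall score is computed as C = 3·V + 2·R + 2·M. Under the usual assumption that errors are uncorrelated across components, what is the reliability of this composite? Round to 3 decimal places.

Var(C) = 3² + 2² + 2² + 2·[6·0.62 + 6·0.16 + 4·0.06] = 17 + 9.84 = 26.84.
Because errors are independent across components, Cov(Tᵢ,Tⱼ) = Cov(Xᵢ,Xⱼ); the off-diagonal part of the true-score variance is the same as above.
True-score variance = [3²·0.87 + 2²·0.58 + 2²·0.72] + 9.84 = 13.03 + 9.84 = 22.87.
Reliability = 22.87 / 26.84 = 0.852.

0.852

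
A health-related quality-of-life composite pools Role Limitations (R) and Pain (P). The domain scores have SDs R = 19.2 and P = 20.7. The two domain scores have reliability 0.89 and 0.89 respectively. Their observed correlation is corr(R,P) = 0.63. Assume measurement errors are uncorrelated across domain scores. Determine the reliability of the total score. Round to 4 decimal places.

Var(R+P) = 19.2² + 20.7² + 2·[19.2·20.7·0.63] = 797.13 + 500.774 = 1297.9.
Under uncorrelated errors the observed covariances equal the true-score covariances, so only the own-variance terms attenuate.
True-score variance = [19.2²·0.89 + 20.7²·0.89] + 500.774 = 709.446 + 500.774 = 1210.22.
Reliability = 1210.22 / 1297.9 = 0.9324.

0.9324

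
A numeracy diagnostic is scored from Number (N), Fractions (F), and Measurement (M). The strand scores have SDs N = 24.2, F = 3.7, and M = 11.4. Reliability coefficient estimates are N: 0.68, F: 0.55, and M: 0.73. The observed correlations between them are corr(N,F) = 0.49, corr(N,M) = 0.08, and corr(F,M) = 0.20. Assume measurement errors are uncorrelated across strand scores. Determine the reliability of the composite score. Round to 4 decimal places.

Var(N+F+M) = 24.2² + 3.7² + 11.4² + 2·[24.2·3.7·0.49 + 24.2·11.4·0.08 + 3.7·11.4·0.20] = 729.29 + 148.762 = 878.052.
With uncorrelated errors the cross-covariances are all true-score covariance, so they carry over unchanged; only the diagonal terms shrink to ρᵢσᵢ².
True-score variance = [24.2²·0.68 + 3.7²·0.55 + 11.4²·0.73] + 148.762 = 500.636 + 148.762 = 649.398.
Reliability = 649.398 / 878.052 = 0.7396.

0.7396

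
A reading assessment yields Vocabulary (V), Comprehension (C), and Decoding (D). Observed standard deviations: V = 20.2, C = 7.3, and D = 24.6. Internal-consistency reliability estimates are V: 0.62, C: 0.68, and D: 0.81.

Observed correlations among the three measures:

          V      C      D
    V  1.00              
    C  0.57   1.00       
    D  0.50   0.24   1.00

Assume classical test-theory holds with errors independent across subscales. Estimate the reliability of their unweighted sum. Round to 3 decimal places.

Var(V+C+D) = 20.2² + 7.3² + 24.6² + 2·[20.2·7.3·0.57 + 20.2·24.6·0.50 + 7.3·24.6·0.24] = 1066.49 + 751.223 = 1817.71.
Because errors are independent across components, Cov(Tᵢ,Tⱼ) = Cov(Xᵢ,Xⱼ); the off-diagonal part of the true-score variance is the same as above.
True-score variance = [20.2²·0.62 + 7.3²·0.68 + 24.6²·0.81] + 751.223 = 779.402 + 751.223 = 1530.62.
Reliability = 1530.62 / 1817.71 = 0.842.

0.842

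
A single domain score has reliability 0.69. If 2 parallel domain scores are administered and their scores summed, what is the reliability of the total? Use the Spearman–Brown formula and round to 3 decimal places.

ρ_k = kρ / (1 + (k−1)ρ) = 2·0.69 / (1 + 1·0.69) = 1.380 / 1.690 = 0.817.

0.817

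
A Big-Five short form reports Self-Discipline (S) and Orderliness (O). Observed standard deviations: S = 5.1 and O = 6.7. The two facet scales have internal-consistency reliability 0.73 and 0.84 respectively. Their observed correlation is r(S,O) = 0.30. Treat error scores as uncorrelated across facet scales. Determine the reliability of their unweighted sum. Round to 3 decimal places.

Var(S+O) = 5.1² + 6.7² + 2·[5.1·6.7·0.30] = 70.9 + 20.502 = 91.402.
Because errors are independent across components, Cov(Tᵢ,Tⱼ) = Cov(Xᵢ,Xⱼ); the off-diagonal part of the true-score variance is the same as above.
True-score variance = [5.1²·0.73 + 6.7²·0.84] + 20.502 = 56.6949 + 20.502 = 77.1969.
Reliability = 77.1969 / 91.402 = 0.845.

0.845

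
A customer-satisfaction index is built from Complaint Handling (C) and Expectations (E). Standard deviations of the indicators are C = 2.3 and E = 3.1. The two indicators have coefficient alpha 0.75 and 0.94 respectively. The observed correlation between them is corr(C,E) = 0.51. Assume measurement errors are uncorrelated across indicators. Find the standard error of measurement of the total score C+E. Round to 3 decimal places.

1.378

Var(total) = 14.9 + 7.2726 = 22.1726.
True-score variance = 13.0009 + 7.2726 = 20.2735, so reliability = 0.9143.
Error variance = 22.1726 − 20.2735 = 1.8991; SEM = √1.8991 = 1.378.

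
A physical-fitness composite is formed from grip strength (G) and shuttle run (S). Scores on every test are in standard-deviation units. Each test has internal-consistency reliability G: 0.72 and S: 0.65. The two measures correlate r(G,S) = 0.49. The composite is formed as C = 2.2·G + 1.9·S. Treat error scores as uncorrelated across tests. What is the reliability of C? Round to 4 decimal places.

0.7913

Var(C) = 2.2² + 1.9² + 2·[4.18·0.49] = 8.45 + 4.0964 = 12.5464.
Because errors are independent across components, Cov(Tᵢ,Tⱼ) = Cov(Xᵢ,Xⱼ); the off-diagonal part of the true-score variance is the same as above.
True-score variance = [2.2²·0.72 + 1.9²·0.65] + 4.0964 = 5.8313 + 4.0964 = 9.9277.
Reliability = 9.9277 / 12.5464 = 0.7913.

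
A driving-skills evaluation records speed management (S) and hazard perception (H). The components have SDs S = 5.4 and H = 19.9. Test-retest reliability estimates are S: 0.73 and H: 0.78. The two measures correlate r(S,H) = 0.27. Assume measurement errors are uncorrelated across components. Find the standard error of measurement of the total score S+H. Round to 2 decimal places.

Var(total) = 425.17 + 58.0284 = 483.198.
True-score variance = 330.175 + 58.0284 = 388.203, so reliability = 0.8034.
Error variance = 483.198 − 388.203 = 94.9954; SEM = √94.9954 = 9.75.

9.75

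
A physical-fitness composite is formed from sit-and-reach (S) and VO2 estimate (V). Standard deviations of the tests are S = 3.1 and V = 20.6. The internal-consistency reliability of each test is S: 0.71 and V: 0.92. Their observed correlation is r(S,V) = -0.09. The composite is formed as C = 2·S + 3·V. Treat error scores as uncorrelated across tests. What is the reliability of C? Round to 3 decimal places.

Var(C) = 2²·3.1² + 3²·20.6² + 2·[6·3.1·20.6·(-0.09)] = 3857.68 − 68.9688 = 3788.71.
Because errors are independent across components, Cov(Tᵢ,Tⱼ) = Cov(Xᵢ,Xⱼ); the off-diagonal part of the true-score variance is the same as above.
True-score variance = [2²·3.1²·0.71 + 3²·20.6²·0.92] − 68.9688 = 3540.99 − 68.9688 = 3472.02.
Reliability = 3472.02 / 3788.71 = 0.916.

0.916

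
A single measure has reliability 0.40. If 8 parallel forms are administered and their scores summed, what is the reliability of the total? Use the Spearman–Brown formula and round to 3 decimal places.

ρ_k = kρ / (1 + (k−1)ρ) = 8·0.40 / (1 + 7·0.40) = 3.200 / 3.800 = 0.842.

0.842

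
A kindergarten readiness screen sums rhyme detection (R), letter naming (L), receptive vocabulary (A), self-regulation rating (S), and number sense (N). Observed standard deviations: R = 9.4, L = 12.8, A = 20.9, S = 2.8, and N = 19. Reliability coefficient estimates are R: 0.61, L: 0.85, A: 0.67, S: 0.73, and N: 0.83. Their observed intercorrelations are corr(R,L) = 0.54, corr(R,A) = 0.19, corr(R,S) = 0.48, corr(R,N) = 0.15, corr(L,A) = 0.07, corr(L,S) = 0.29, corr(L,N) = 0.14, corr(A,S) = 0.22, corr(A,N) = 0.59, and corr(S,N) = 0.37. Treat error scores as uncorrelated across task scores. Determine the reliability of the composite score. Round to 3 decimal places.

Var(R+L+A+S+N) = 9.4² + 12.8² + 20.9² + 2.8² + 19² + 2·[9.4·12.8·0.54 + 9.4·20.9·0.19 + 9.4·2.8·0.48 + 9.4·19·0.15 + 12.8·20.9·0.07 + 12.8·2.8·0.29 + 12.8·19·0.14 + 20.9·2.8·0.22 + 20.9·19·0.59 + 2.8·19·0.37] = 1057.85 + 943.478 = 2001.33.
Under uncorrelated errors the observed covariances equal the true-score covariances, so only the own-variance terms attenuate.
True-score variance = [9.4²·0.61 + 12.8²·0.85 + 20.9²·0.67 + 2.8²·0.73 + 19²·0.83] + 943.478 = 791.179 + 943.478 = 1734.66.
Reliability = 1734.66 / 2001.33 = 0.867.

0.867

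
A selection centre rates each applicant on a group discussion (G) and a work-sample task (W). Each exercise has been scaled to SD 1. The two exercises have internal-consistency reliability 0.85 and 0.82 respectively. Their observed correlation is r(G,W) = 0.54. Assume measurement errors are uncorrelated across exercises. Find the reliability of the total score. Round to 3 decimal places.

0.893

Var(G+W) = 2 + 2·[0.54] = 2 + 1.08 = 3.08.
Because errors are independent across components, Cov(Tᵢ,Tⱼ) = Cov(Xᵢ,Xⱼ); the off-diagonal part of the true-score variance is the same as above.
True-score variance = [0.85 + 0.82] + 1.08 = 1.67 + 1.08 = 2.75.
Reliability = 2.75 / 3.08 = 0.893.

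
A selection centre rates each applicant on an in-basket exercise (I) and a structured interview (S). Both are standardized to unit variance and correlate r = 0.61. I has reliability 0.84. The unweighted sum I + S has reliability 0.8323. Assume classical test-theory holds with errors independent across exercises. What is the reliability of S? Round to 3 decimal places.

Var(I+S) = 2 + 2·0.61 = 3.220.
True-score variance = ρ_I + ρ_S + 2·0.61, so 0.8323 = (0.84 + ρ_S + 1.22) / 3.220.
ρ_S = 0.8323·3.220 − 0.84 − 1.22 = 0.620.

0.620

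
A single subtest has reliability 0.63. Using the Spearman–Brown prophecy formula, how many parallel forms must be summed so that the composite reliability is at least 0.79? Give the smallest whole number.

k ≥ ρ*(1−ρ₁)/(ρ₁(1−ρ*)) = 0.79·0.37 / (0.63·0.21) = 2.209.
Smallest integer k = 3.

3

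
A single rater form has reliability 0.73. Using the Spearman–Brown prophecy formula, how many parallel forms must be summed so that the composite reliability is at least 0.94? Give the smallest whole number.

6

k ≥ ρ*(1−ρ₁)/(ρ₁(1−ρ*)) = 0.94·0.27 / (0.73·0.06) = 5.795.
Smallest integer k = 6.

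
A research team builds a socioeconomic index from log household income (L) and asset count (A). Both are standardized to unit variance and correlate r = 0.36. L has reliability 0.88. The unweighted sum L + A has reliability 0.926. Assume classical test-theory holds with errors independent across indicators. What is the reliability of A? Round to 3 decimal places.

0.919

Var(L+A) = 2 + 2·0.36 = 2.720.
True-score variance = ρ_L + ρ_A + 2·0.36, so 0.926 = (0.88 + ρ_A + 0.72) / 2.720.
ρ_A = 0.926·2.720 − 0.88 − 0.72 = 0.919.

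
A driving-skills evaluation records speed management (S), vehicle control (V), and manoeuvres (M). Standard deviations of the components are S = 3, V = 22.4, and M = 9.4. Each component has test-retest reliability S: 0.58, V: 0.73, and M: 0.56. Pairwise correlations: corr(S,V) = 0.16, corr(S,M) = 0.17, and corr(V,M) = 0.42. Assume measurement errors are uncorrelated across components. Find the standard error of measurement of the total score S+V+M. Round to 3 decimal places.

13.347

Var(total) = 599.12 + 207.962 = 807.082.
True-score variance = 420.986 + 207.962 = 628.949, so reliability = 0.7793.
Error variance = 807.082 − 628.949 = 178.134; SEM = √178.134 = 13.347.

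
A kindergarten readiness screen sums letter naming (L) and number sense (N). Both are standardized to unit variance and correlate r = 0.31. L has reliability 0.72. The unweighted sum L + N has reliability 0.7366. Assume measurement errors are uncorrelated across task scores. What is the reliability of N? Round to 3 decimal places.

0.590

Var(L+N) = 2 + 2·0.31 = 2.620.
True-score variance = ρ_L + ρ_N + 2·0.31, so 0.7366 = (0.72 + ρ_N + 0.62) / 2.620.
ρ_N = 0.7366·2.620 − 0.72 − 0.62 = 0.590.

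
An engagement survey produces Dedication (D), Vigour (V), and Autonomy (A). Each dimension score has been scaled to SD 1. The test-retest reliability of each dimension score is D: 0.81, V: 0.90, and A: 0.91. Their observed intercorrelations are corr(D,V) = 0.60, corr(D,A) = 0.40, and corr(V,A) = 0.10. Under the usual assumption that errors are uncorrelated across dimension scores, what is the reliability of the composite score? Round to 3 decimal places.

0.927

Var(D+V+A) = 3 + 2·[0.60 + 0.40 + 0.10] = 3 + 2.2 = 5.2.
With uncorrelated errors the cross-covariances are all true-score covariance, so they carry over unchanged; only the diagonal terms shrink to ρᵢσᵢ².
True-score variance = [0.81 + 0.90 + 0.91] + 2.2 = 2.62 + 2.2 = 4.82.
Reliability = 4.82 / 5.2 = 0.927.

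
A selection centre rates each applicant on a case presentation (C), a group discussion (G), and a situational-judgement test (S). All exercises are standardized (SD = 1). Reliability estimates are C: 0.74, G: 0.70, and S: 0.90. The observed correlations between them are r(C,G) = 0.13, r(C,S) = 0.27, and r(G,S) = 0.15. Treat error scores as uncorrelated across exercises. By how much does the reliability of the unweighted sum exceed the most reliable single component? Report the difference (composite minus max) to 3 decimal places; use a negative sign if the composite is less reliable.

Var(sum) = 3 + 1.1 = 4.1; true-score variance = 2.34 + 1.1 = 3.44; composite reliability = 0.8390.
Max component reliability = 0.9000.
Difference = 0.8390 − 0.9000 = -0.061.

-0.061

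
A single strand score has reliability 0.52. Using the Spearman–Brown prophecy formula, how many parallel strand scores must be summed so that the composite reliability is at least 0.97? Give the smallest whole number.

k ≥ ρ*(1−ρ₁)/(ρ₁(1−ρ*)) = 0.97·0.48 / (0.52·0.03) = 29.846.
Smallest integer k = 30.

30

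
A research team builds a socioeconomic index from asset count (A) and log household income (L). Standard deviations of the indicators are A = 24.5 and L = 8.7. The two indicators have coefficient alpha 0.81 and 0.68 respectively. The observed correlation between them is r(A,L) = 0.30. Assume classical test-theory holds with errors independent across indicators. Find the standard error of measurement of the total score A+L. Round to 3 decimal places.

Var(total) = 675.94 + 127.89 = 803.83.
True-score variance = 537.672 + 127.89 = 665.562, so reliability = 0.8280.
Error variance = 803.83 − 665.562 = 138.268; SEM = √138.268 = 11.759.

11.759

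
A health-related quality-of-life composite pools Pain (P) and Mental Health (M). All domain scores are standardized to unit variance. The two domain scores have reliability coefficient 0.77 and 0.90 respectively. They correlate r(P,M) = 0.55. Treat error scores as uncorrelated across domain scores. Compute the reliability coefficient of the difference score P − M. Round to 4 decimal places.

Var(P−M) = 1 + 1 − 2·0.55 = 2 − 1.1 = 0.9.
Because errors are independent across components, Cov(Tᵢ,Tⱼ) = Cov(Xᵢ,Xⱼ); the off-diagonal part of the true-score variance is the same as above.
True-score variance = [0.77 + 0.90] − 1.1 = 1.67 − 1.1 = 0.57.
Reliability = 0.57 / 0.9 = 0.6333.

0.6333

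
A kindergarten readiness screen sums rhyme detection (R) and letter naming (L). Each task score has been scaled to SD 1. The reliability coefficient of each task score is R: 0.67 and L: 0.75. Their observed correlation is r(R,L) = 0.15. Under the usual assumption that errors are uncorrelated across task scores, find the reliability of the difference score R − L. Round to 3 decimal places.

0.659

Var(R−L) = 1 + 1 − 2·0.15 = 2 − 0.3 = 1.7.
With uncorrelated errors the cross-covariances are all true-score covariance, so they carry over unchanged; only the diagonal terms shrink to ρᵢσᵢ².
True-score variance = [0.67 + 0.75] − 0.3 = 1.42 − 0.3 = 1.12.
Reliability = 1.12 / 1.7 = 0.659.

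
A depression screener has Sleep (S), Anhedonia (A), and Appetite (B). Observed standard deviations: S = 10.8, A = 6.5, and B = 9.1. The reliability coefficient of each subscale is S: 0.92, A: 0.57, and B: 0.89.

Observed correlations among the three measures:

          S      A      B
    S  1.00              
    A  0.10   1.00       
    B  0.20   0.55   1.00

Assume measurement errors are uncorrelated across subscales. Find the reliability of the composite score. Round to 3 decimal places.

Var(S+A+B) = 10.8² + 6.5² + 9.1² + 2·[10.8·6.5·0.10 + 10.8·9.1·0.20 + 6.5·9.1·0.55] = 241.7 + 118.417 = 360.117.
Because errors are independent across components, Cov(Tᵢ,Tⱼ) = Cov(Xᵢ,Xⱼ); the off-diagonal part of the true-score variance is the same as above.
True-score variance = [10.8²·0.92 + 6.5²·0.57 + 9.1²·0.89] + 118.417 = 205.092 + 118.417 = 323.509.
Reliability = 323.509 / 360.117 = 0.898.

0.898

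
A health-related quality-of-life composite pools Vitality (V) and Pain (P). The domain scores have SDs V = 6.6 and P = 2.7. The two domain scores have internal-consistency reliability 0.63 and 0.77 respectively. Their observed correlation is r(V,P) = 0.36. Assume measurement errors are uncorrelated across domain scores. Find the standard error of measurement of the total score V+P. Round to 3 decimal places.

Var(total) = 50.85 + 12.8304 = 63.6804.
True-score variance = 33.0561 + 12.8304 = 45.8865, so reliability = 0.7206.
Error variance = 63.6804 − 45.8865 = 17.7939; SEM = √17.7939 = 4.218.

4.218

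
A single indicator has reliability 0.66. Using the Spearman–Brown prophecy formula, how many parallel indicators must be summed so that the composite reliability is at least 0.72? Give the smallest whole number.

2

k ≥ ρ*(1−ρ₁)/(ρ₁(1−ρ*)) = 0.72·0.34 / (0.66·0.28) = 1.325.
Smallest integer k = 2.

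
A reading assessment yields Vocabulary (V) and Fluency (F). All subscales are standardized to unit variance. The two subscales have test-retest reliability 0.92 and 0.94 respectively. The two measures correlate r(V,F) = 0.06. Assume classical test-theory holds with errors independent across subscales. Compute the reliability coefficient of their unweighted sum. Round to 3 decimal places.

Var(V+F) = 2 + 2·[0.06] = 2 + 0.12 = 2.12.
Under uncorrelated errors the observed covariances equal the true-score covariances, so only the own-variance terms attenuate.
True-score variance = [0.92 + 0.94] + 0.12 = 1.86 + 0.12 = 1.98.
Reliability = 1.98 / 2.12 = 0.934.

0.934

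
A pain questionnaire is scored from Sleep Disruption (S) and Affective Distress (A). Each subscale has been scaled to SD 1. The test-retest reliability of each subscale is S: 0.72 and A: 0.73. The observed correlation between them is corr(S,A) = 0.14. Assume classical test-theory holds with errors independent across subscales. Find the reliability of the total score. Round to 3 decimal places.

0.759

Var(S+A) = 2 + 2·[0.14] = 2 + 0.28 = 2.28.
With uncorrelated errors the cross-covariances are all true-score covariance, so they carry over unchanged; only the diagonal terms shrink to ρᵢσᵢ².
True-score variance = [0.72 + 0.73] + 0.28 = 1.45 + 0.28 = 1.73.
Reliability = 1.73 / 2.28 = 0.759.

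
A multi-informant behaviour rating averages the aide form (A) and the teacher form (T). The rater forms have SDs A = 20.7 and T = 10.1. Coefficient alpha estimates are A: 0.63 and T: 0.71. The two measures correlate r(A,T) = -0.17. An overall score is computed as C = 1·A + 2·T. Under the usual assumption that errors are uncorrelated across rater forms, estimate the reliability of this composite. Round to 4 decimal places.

Var(C) = 20.7² + 2²·10.1² + 2·[2·20.7·10.1·(-0.17)] = 836.53 − 142.168 = 694.362.
Under uncorrelated errors the observed covariances equal the true-score covariances, so only the own-variance terms attenuate.
True-score variance = [20.7²·0.63 + 2²·10.1²·0.71] − 142.168 = 559.657 − 142.168 = 417.489.
Reliability = 417.489 / 694.362 = 0.6013.

0.6013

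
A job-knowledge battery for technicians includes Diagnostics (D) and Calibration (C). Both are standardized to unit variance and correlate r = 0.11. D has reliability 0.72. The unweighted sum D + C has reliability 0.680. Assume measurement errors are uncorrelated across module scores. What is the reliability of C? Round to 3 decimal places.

Var(D+C) = 2 + 2·0.11 = 2.220.
True-score variance = ρ_D + ρ_C + 2·0.11, so 0.680 = (0.72 + ρ_C + 0.22) / 2.220.
ρ_C = 0.680·2.220 − 0.72 − 0.22 = 0.570.

0.570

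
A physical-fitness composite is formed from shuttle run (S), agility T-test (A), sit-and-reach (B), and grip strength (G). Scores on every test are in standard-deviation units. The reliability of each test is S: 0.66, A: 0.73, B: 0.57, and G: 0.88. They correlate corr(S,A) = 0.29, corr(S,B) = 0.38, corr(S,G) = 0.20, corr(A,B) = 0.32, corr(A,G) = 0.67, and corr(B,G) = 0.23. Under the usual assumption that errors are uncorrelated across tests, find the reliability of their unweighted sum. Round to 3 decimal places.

Var(S+A+B+G) = 4 + 2·[0.29 + 0.38 + 0.20 + 0.32 + 0.67 + 0.23] = 4 + 4.18 = 8.18.
Because errors are independent across components, Cov(Tᵢ,Tⱼ) = Cov(Xᵢ,Xⱼ); the off-diagonal part of the true-score variance is the same as above.
True-score variance = [0.66 + 0.73 + 0.57 + 0.88] + 4.18 = 2.84 + 4.18 = 7.02.
Reliability = 7.02 / 8.18 = 0.858.

0.858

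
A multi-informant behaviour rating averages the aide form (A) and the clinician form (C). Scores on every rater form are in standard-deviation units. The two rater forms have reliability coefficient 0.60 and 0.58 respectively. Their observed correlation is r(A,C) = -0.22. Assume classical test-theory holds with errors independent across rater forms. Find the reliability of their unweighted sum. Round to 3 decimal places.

Var(A+C) = 2 + 2·[(-0.22)] = 2 − 0.44 = 1.56.
Under uncorrelated errors the observed covariances equal the true-score covariances, so only the own-variance terms attenuate.
True-score variance = [0.60 + 0.58] − 0.44 = 1.18 − 0.44 = 0.74.
Reliability = 0.74 / 1.56 = 0.474.

0.474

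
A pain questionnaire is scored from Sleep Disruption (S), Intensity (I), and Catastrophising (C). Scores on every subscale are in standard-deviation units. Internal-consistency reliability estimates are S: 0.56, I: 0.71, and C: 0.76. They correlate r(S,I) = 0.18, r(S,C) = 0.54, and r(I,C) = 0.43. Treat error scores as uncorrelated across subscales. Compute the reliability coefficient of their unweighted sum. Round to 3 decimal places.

0.817

Var(S+I+C) = 3 + 2·[0.18 + 0.54 + 0.43] = 3 + 2.3 = 5.3.
Under uncorrelated errors the observed covariances equal the true-score covariances, so only the own-variance terms attenuate.
True-score variance = [0.56 + 0.71 + 0.76] + 2.3 = 2.03 + 2.3 = 4.33.
Reliability = 4.33 / 5.3 = 0.817.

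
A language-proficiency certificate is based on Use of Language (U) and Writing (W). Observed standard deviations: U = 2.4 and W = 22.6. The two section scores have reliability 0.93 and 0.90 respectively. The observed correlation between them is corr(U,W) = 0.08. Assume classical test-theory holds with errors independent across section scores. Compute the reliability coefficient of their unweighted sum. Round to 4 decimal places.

Var(U+W) = 2.4² + 22.6² + 2·[2.4·22.6·0.08] = 516.52 + 8.6784 = 525.198.
Under uncorrelated errors the observed covariances equal the true-score covariances, so only the own-variance terms attenuate.
True-score variance = [2.4²·0.93 + 22.6²·0.90] + 8.6784 = 465.041 + 8.6784 = 473.719.
Reliability = 473.719 / 525.198 = 0.9020.

0.9020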